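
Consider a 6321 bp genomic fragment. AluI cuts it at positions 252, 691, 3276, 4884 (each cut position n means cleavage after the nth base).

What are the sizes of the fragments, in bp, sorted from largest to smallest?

Linear molecule, 4 cuts → 5 fragments:
  252 − 0 = 252 bp
  691 − 252 = 439 bp
  3276 − 691 = 2585 bp
  4884 − 3276 = 1608 bp
  6321 − 4884 = 1437 bp
Sorted largest to smallest: 2585, 1608, 1437, 439, 252 bp.

2585, 1608, 1437, 439, 252 bp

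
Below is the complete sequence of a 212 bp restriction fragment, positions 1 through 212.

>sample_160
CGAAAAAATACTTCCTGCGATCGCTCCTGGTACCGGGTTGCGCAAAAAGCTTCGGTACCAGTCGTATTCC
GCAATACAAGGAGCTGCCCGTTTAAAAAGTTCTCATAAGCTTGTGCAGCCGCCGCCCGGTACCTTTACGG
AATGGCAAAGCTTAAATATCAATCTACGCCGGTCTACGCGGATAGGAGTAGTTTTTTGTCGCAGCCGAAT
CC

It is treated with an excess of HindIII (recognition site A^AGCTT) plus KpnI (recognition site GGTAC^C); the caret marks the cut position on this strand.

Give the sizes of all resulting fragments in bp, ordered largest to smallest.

64, 49, 33, 25, 16, 14, 11 bp

HindIII sites (AAGCTT) start at positions 47, 107, 148.
HindIII cuts after the first base of each site, so after positions 47, 107, 148.
KpnI sites (GGTACC) start at positions 29, 54, 128.
KpnI cuts after base 5 of each site (before the last base), so after positions 33, 58, 132.
Combined cut positions: 33, 47, 58, 107, 132, 148.
Linear molecule, 6 cuts → 7 fragments:
  1–33 → 33 bp
  34–47 → 14 bp
  48–58 → 11 bp
  59–107 → 49 bp
  108–132 → 25 bp
  133–148 → 16 bp
  149–212 → 64 bp
Sorted largest to smallest: 64, 49, 33, 25, 16, 14, 11 bp.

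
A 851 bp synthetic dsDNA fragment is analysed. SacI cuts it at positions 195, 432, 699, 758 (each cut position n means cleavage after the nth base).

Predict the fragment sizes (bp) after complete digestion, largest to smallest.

267, 237, 195, 93, 59 bp

Linear molecule, 4 cuts → 5 fragments:
  195 − 0 = 195 bp
  432 − 195 = 237 bp
  699 − 432 = 267 bp
  758 − 699 = 59 bp
  851 − 758 = 93 bp
Sorted largest to smallest: 267, 237, 195, 93, 59 bp.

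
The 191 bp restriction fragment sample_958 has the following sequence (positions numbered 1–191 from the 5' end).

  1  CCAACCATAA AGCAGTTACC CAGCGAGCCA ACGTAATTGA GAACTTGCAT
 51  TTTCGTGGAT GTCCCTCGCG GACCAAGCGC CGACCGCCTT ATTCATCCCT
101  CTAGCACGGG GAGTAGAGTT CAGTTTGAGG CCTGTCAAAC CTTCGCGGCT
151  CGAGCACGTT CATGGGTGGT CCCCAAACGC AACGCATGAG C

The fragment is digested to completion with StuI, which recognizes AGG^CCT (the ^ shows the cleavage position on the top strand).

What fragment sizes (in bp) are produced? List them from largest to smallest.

130, 61 bp

The StuI site (AGGCCT) starts at position 128.
StuI cuts after base 3 of each site, so after position 130.
Linear molecule, 1 cut → 2 fragments:
  1–130 → 130 bp
  131–191 → 61 bp
Sorted largest to smallest: 130, 61 bp.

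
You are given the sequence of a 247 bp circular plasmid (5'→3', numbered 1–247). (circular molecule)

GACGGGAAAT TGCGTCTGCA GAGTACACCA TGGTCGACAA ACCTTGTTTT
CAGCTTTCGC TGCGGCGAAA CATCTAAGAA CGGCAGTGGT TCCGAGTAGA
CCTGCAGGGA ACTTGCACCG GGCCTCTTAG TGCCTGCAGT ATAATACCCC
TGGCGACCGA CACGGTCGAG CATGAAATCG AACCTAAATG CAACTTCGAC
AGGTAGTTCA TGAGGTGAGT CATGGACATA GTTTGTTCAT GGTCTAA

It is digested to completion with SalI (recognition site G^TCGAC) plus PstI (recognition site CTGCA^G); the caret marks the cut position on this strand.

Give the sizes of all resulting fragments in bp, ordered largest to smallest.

The SalI site (GTCGAC) starts at position 33.
SalI cuts after the first base of each site, so after position 33.
PstI sites (CTGCAG) start at positions 16, 102, 134.
PstI cuts after base 5 of each site (before the last base), so after positions 20, 106, 138.
Combined cut positions: 20, 33, 106, 138.
Circular molecule, 4 cuts → 4 fragments:
  21–33 → 13 bp
  34–106 → 73 bp
  107–138 → 32 bp
  139–247 then 1–20 → 109 + 20 = 129 bp
Sorted largest to smallest: 129, 73, 32, 13 bp.

129, 73, 32, 13 bp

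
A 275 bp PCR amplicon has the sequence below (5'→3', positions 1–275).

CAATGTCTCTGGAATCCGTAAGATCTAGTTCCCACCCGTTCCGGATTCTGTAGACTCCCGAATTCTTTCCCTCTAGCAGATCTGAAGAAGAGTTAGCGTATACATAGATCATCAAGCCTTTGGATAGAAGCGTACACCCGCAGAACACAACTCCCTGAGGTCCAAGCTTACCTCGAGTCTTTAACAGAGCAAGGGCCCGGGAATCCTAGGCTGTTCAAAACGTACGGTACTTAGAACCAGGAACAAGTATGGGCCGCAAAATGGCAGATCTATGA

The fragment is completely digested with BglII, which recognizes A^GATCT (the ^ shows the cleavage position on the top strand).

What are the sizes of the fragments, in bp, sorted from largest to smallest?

BglII sites (AGATCT) start at positions 21, 78, 266.
BglII cuts after the first base of each site, so after positions 21, 78, 266.
Linear molecule, 3 cuts → 4 fragments:
  1–21 → 21 bp
  22–78 → 57 bp
  79–266 → 188 bp
  267–275 → 9 bp
Sorted largest to smallest: 188, 57, 21, 9 bp.

188, 57, 21, 9 bp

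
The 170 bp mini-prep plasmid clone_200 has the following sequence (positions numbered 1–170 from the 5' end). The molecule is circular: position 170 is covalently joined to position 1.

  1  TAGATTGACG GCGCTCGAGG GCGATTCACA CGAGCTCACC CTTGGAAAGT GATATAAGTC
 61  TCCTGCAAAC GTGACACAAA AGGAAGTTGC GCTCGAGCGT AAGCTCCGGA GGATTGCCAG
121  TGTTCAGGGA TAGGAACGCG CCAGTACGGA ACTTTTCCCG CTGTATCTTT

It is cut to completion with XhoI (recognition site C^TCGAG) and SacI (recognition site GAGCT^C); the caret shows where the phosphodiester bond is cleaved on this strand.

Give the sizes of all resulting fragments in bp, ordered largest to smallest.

92, 56, 22 bp

XhoI sites (CTCGAG) start at positions 14, 92.
XhoI cuts after the first base of each site, so after positions 14, 92.
The SacI site (GAGCTC) starts at position 32.
SacI cuts after base 5 of each site (before the last base), so after position 36.
Combined cut positions: 14, 36, 92.
Circular molecule, 3 cuts → 3 fragments:
  15–36 → 22 bp
  37–92 → 56 bp
  93–170 then 1–14 → 78 + 14 = 92 bp
Sorted largest to smallest: 92, 56, 22 bp.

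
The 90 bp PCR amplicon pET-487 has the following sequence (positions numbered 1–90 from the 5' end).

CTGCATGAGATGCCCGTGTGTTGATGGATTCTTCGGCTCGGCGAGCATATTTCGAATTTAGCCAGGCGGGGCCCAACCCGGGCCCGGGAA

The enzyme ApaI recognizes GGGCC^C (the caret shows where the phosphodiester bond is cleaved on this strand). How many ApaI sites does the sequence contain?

GGGCCC occurs starting at positions 69, 80.
ApaI cuts at 2 sites.

2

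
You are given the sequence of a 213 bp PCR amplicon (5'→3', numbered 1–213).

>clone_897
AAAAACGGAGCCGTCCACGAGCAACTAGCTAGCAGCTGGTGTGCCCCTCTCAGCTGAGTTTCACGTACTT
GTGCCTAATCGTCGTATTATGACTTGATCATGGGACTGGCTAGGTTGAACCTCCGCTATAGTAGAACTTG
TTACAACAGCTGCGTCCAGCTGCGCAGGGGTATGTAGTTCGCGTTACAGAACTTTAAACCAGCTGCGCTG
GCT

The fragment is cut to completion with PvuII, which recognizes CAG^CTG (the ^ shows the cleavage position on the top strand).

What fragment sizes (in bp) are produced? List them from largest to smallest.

96, 43, 35, 18, 11, 10 bp

PvuII sites (CAGCTG) start at positions 33, 51, 147, 157, 200.
PvuII cuts after base 3 of each site, so after positions 35, 53, 149, 159, 202.
Linear molecule, 5 cuts → 6 fragments:
  1–35 → 35 bp
  36–53 → 18 bp
  54–149 → 96 bp
  150–159 → 10 bp
  160–202 → 43 bp
  203–213 → 11 bp
Sorted largest to smallest: 96, 43, 35, 18, 11, 10 bp.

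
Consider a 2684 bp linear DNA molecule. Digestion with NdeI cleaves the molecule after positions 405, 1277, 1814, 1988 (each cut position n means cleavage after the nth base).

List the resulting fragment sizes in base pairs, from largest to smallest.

Linear molecule, 4 cuts → 5 fragments:
  405 − 0 = 405 bp
  1277 − 405 = 872 bp
  1814 − 1277 = 537 bp
  1988 − 1814 = 174 bp
  2684 − 1988 = 696 bp
Sorted largest to smallest: 872, 696, 537, 405, 174 bp.

872, 696, 537, 405, 174 bp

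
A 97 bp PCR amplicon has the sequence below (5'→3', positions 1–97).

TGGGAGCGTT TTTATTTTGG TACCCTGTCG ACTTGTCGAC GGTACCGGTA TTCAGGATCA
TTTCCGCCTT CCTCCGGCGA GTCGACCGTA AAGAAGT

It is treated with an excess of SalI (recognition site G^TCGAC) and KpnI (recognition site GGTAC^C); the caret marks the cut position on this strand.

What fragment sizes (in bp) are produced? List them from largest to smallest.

36, 23, 16, 10, 8, 4 bp

SalI sites (GTCGAC) start at positions 27, 35, 81.
SalI cuts after the first base of each site, so after positions 27, 35, 81.
KpnI sites (GGTACC) start at positions 19, 41.
KpnI cuts after base 5 of each site (before the last base), so after positions 23, 45.
Combined cut positions: 23, 27, 35, 45, 81.
Linear molecule, 5 cuts → 6 fragments:
  1–23 → 23 bp
  24–27 → 4 bp
  28–35 → 8 bp
  36–45 → 10 bp
  46–81 → 36 bp
  82–97 → 16 bp
Sorted largest to smallest: 36, 23, 16, 10, 8, 4 bp.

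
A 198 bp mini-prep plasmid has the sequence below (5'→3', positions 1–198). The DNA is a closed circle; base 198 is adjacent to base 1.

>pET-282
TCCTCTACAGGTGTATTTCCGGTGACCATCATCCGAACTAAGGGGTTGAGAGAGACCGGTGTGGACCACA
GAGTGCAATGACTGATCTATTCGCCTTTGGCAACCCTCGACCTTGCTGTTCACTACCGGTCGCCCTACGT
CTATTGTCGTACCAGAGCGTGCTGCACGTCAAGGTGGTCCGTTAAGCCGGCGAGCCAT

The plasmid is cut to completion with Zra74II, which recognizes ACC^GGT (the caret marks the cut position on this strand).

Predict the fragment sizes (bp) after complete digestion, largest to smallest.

128, 70 bp

Zra74II sites (ACCGGT) start at positions 55, 125.
Zra74II cuts after base 3 of each site, so after positions 57, 127.
Circular molecule, 2 cuts → 2 fragments:
  58–127 → 70 bp
  128–198 then 1–57 → 71 + 57 = 128 bp
Sorted largest to smallest: 128, 70 bp.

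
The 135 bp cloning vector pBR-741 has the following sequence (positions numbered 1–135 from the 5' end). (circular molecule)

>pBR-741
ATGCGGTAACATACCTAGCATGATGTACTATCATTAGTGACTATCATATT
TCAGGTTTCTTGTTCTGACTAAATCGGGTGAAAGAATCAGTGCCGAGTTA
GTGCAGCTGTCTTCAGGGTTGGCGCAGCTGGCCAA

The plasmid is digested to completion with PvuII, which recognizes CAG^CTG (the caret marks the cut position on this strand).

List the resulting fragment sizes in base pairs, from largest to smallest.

114, 21 bp

PvuII sites (CAGCTG) start at positions 104, 125.
PvuII cuts after base 3 of each site, so after positions 106, 127.
Circular molecule, 2 cuts → 2 fragments:
  107–127 → 21 bp
  128–135 then 1–106 → 8 + 106 = 114 bp
Sorted largest to smallest: 114, 21 bp.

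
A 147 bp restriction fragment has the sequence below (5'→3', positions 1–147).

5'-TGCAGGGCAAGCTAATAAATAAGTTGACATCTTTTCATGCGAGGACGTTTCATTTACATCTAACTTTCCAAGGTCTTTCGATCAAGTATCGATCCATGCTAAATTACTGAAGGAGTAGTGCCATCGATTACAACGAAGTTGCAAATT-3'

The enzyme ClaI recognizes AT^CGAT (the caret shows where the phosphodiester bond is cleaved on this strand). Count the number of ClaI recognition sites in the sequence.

2

ATCGAT occurs starting at positions 88, 123.
ClaI cuts at 2 sites.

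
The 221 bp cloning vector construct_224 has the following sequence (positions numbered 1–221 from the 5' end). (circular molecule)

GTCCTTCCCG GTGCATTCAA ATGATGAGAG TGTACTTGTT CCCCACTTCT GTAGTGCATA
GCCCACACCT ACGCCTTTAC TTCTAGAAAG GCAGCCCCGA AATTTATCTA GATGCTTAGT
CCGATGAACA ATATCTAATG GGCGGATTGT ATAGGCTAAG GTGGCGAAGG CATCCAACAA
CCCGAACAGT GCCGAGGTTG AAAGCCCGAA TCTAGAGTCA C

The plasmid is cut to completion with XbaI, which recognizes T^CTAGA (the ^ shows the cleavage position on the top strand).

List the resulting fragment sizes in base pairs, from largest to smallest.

XbaI sites (TCTAGA) start at positions 82, 107, 211.
XbaI cuts after the first base of each site, so after positions 82, 107, 211.
Circular molecule, 3 cuts → 3 fragments:
  83–107 → 25 bp
  108–211 → 104 bp
  212–221 then 1–82 → 10 + 82 = 92 bp
Sorted largest to smallest: 104, 92, 25 bp.

104, 92, 25 bp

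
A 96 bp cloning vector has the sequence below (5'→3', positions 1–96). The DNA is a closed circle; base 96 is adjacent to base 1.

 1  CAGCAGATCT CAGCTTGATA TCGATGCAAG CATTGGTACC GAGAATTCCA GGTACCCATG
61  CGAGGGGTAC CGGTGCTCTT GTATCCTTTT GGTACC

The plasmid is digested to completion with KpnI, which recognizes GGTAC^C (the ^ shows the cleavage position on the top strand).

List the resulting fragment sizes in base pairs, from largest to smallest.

40, 25, 16, 15 bp

KpnI sites (GGTACC) start at positions 35, 51, 66, 91.
KpnI cuts after base 5 of each site (before the last base), so after positions 39, 55, 70, 95.
Circular molecule, 4 cuts → 4 fragments:
  40–55 → 16 bp
  56–70 → 15 bp
  71–95 → 25 bp
  96–96 then 1–39 → 1 + 39 = 40 bp
Sorted largest to smallest: 40, 25, 16, 15 bp.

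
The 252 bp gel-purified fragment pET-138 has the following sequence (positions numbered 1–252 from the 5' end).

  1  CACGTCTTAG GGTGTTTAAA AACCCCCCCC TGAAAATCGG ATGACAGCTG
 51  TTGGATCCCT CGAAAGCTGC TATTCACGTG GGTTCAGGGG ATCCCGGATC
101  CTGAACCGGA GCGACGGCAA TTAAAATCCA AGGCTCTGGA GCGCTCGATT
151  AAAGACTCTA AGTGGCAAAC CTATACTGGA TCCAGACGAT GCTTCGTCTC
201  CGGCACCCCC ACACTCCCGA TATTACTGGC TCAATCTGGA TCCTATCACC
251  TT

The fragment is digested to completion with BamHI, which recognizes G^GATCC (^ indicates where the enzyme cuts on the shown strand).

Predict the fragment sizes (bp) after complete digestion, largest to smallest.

82, 60, 53, 36, 14, 7 bp

BamHI sites (GGATCC) start at positions 53, 89, 96, 178, 238.
BamHI cuts after the first base of each site, so after positions 53, 89, 96, 178, 238.
Linear molecule, 5 cuts → 6 fragments:
  1–53 → 53 bp
  54–89 → 36 bp
  90–96 → 7 bp
  97–178 → 82 bp
  179–238 → 60 bp
  239–252 → 14 bp
Sorted largest to smallest: 82, 60, 53, 36, 14, 7 bp.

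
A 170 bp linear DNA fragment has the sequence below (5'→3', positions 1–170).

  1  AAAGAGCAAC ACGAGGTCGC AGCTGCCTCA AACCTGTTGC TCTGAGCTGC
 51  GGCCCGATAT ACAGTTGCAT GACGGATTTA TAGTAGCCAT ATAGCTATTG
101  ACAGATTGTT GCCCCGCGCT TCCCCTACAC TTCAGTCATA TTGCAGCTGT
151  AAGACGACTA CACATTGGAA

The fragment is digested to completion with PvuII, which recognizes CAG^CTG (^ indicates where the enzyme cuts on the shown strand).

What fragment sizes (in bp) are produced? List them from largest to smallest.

PvuII sites (CAGCTG) start at positions 20, 144.
PvuII cuts after base 3 of each site, so after positions 22, 146.
Linear molecule, 2 cuts → 3 fragments:
  1–22 → 22 bp
  23–146 → 124 bp
  147–170 → 24 bp
Sorted largest to smallest: 124, 24, 22 bp.

124, 24, 22 bp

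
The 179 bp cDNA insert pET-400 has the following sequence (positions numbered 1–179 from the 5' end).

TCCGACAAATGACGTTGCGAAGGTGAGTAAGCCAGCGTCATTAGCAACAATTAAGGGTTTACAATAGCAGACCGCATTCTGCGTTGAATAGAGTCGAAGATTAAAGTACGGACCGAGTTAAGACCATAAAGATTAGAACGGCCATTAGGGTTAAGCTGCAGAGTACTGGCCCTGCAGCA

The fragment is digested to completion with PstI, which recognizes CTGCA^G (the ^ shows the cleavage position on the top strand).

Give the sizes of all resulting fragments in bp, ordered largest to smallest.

160, 16, 3 bp

PstI sites (CTGCAG) start at positions 156, 172.
PstI cuts after base 5 of each site (before the last base), so after positions 160, 176.
Linear molecule, 2 cuts → 3 fragments:
  1–160 → 160 bp
  161–176 → 16 bp
  177–179 → 3 bp
Sorted largest to smallest: 160, 16, 3 bp.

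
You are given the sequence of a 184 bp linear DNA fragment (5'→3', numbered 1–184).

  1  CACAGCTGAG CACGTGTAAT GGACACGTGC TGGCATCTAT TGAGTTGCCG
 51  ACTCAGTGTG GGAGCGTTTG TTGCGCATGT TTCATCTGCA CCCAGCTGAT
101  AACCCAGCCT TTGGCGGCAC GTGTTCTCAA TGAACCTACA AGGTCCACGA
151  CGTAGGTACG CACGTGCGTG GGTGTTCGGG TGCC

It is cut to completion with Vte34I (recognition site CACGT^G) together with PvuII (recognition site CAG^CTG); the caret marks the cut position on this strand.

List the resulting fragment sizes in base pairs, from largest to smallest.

67, 43, 27, 19, 13, 10, 5 bp

Vte34I sites (CACGTG) start at positions 11, 24, 118, 161.
Vte34I cuts after base 5 of each site (before the last base), so after positions 15, 28, 122, 165.
PvuII sites (CAGCTG) start at positions 3, 93.
PvuII cuts after base 3 of each site, so after positions 5, 95.
Combined cut positions: 5, 15, 28, 95, 122, 165.
Linear molecule, 6 cuts → 7 fragments:
  1–5 → 5 bp
  6–15 → 10 bp
  16–28 → 13 bp
  29–95 → 67 bp
  96–122 → 27 bp
  123–165 → 43 bp
  166–184 → 19 bp
Sorted largest to smallest: 67, 43, 27, 19, 13, 10, 5 bp.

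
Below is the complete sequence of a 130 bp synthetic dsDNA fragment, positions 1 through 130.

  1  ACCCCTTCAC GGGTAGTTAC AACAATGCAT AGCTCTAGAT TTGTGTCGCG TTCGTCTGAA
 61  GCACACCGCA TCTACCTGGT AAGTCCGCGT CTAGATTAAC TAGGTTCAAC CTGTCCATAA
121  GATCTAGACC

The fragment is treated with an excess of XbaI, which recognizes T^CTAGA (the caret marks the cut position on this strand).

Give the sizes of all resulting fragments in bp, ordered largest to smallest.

XbaI sites (TCTAGA) start at positions 34, 90, 123.
XbaI cuts after the first base of each site, so after positions 34, 90, 123.
Linear molecule, 3 cuts → 4 fragments:
  1–34 → 34 bp
  35–90 → 56 bp
  91–123 → 33 bp
  124–130 → 7 bp
Sorted largest to smallest: 56, 34, 33, 7 bp.

56, 34, 33, 7 bp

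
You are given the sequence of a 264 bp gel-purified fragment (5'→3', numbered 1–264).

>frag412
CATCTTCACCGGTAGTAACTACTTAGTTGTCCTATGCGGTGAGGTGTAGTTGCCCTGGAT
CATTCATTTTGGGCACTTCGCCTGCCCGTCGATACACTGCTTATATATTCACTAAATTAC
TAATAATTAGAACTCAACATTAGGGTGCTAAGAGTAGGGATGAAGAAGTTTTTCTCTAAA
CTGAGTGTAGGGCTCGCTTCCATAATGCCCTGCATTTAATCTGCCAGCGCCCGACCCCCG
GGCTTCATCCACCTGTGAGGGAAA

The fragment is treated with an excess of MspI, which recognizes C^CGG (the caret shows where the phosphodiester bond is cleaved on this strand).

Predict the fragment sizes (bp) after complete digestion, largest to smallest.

229, 26, 9 bp

MspI sites (CCGG) start at positions 9, 238.
MspI cuts after the first base of each site, so after positions 9, 238.
Linear molecule, 2 cuts → 3 fragments:
  1–9 → 9 bp
  10–238 → 229 bp
  239–264 → 26 bp
Sorted largest to smallest: 229, 26, 9 bp.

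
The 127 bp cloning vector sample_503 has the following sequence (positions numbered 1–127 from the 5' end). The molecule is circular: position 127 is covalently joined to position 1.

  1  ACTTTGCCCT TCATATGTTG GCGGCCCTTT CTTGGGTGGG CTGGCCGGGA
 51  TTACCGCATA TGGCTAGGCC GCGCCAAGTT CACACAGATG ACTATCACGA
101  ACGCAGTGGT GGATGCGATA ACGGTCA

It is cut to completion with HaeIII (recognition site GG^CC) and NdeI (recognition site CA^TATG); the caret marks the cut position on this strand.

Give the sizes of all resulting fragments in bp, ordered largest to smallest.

72, 20, 14, 11, 10 bp

HaeIII sites (GGCC) start at positions 23, 43, 67.
HaeIII cuts after base 2 of each site, so after positions 24, 44, 68.
NdeI sites (CATATG) start at positions 12, 57.
NdeI cuts after base 2 of each site, so after positions 13, 58.
Combined cut positions: 13, 24, 44, 58, 68.
Circular molecule, 5 cuts → 5 fragments:
  14–24 → 11 bp
  25–44 → 20 bp
  45–58 → 14 bp
  59–68 → 10 bp
  69–127 then 1–13 → 59 + 13 = 72 bp
Sorted largest to smallest: 72, 20, 14, 11, 10 bp.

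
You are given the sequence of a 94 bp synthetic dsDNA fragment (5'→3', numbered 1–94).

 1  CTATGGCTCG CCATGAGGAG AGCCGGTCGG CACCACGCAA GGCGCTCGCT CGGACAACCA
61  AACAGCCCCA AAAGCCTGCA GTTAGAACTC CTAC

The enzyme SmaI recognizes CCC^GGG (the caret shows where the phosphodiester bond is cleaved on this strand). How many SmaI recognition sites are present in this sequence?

0

No occurrence of CCCGGG is present in the sequence.
SmaI does not cut: 0 sites.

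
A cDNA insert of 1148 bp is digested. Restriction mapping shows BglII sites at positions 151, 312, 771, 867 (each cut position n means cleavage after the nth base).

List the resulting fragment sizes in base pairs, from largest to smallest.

Linear molecule, 4 cuts → 5 fragments:
  151 − 0 = 151 bp
  312 − 151 = 161 bp
  771 − 312 = 459 bp
  867 − 771 = 96 bp
  1148 − 867 = 281 bp
Sorted largest to smallest: 459, 281, 161, 151, 96 bp.

459, 281, 161, 151, 96 bp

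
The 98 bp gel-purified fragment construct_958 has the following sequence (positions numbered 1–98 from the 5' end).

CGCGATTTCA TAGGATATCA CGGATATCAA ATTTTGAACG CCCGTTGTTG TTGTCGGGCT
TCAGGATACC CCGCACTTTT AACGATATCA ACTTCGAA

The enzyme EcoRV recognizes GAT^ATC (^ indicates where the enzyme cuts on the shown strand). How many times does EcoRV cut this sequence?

GATATC occurs starting at positions 14, 23, 84.
EcoRV cuts at 3 sites.

3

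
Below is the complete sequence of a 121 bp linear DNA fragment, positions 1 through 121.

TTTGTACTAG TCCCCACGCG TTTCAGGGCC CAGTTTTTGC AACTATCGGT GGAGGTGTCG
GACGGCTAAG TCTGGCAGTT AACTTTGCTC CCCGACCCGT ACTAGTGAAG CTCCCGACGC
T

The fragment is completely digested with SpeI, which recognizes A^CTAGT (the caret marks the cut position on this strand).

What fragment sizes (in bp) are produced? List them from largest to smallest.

95, 20, 6 bp

SpeI sites (ACTAGT) start at positions 6, 101.
SpeI cuts after the first base of each site, so after positions 6, 101.
Linear molecule, 2 cuts → 3 fragments:
  1–6 → 6 bp
  7–101 → 95 bp
  102–121 → 20 bp
Sorted largest to smallest: 95, 20, 6 bp.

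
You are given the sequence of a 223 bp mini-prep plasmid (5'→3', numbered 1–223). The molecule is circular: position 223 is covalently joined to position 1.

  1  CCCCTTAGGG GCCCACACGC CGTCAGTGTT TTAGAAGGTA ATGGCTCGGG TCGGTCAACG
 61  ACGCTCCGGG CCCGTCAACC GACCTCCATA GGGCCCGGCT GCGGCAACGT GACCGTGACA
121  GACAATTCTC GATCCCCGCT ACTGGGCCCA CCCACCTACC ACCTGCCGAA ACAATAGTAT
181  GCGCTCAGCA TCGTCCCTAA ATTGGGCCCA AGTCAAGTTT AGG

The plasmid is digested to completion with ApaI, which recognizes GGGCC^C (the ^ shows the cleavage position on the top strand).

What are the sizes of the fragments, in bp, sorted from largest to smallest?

ApaI sites (GGGCCC) start at positions 9, 68, 91, 144, 204.
ApaI cuts after base 5 of each site (before the last base), so after positions 13, 72, 95, 148, 208.
Circular molecule, 5 cuts → 5 fragments:
  14–72 → 59 bp
  73–95 → 23 bp
  96–148 → 53 bp
  149–208 → 60 bp
  209–223 then 1–13 → 15 + 13 = 28 bp
Sorted largest to smallest: 60, 59, 53, 28, 23 bp.

60, 59, 53, 28, 23 bp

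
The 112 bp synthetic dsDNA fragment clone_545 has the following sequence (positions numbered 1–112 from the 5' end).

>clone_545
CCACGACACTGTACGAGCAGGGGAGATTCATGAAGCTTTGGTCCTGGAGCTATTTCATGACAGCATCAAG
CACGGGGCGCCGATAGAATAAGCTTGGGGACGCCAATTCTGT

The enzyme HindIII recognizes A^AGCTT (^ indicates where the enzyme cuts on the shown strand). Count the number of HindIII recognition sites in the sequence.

AAGCTT occurs starting at positions 33, 90.
HindIII cuts at 2 sites.

2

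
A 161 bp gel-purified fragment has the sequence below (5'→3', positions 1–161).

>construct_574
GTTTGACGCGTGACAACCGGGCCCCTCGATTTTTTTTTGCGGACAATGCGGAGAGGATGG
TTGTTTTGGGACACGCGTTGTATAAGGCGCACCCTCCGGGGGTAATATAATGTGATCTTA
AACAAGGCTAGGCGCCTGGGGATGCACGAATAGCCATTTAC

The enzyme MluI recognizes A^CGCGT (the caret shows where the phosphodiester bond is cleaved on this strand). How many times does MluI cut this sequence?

2

ACGCGT occurs starting at positions 6, 73.
MluI cuts at 2 sites.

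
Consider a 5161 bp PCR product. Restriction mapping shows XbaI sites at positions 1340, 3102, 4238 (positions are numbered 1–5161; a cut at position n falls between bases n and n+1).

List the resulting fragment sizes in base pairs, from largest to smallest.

Linear molecule, 3 cuts → 4 fragments:
  1340 − 0 = 1340 bp
  3102 − 1340 = 1762 bp
  4238 − 3102 = 1136 bp
  5161 − 4238 = 923 bp
Sorted largest to smallest: 1762, 1340, 1136, 923 bp.

1762, 1340, 1136, 923 bp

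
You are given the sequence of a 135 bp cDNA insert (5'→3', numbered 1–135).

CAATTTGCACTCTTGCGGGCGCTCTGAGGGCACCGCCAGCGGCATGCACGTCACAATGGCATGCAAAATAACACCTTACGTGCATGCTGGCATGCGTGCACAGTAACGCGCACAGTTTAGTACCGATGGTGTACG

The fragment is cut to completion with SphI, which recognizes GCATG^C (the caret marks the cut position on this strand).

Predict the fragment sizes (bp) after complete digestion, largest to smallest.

46, 41, 23, 17, 8 bp

SphI sites (GCATGC) start at positions 42, 59, 82, 90.
SphI cuts after base 5 of each site (before the last base), so after positions 46, 63, 86, 94.
Linear molecule, 4 cuts → 5 fragments:
  1–46 → 46 bp
  47–63 → 17 bp
  64–86 → 23 bp
  87–94 → 8 bp
  95–135 → 41 bp
Sorted largest to smallest: 46, 41, 23, 17, 8 bp.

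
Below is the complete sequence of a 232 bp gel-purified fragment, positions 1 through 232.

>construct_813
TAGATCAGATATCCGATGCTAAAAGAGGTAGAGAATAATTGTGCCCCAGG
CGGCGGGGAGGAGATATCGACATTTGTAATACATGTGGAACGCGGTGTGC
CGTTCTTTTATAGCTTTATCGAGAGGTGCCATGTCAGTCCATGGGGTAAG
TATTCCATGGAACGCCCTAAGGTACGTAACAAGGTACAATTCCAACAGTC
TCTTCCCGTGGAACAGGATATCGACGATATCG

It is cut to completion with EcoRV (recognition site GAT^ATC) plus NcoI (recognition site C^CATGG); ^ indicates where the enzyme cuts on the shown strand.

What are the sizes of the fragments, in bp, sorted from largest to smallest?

74, 64, 55, 16, 10, 9, 4 bp

EcoRV sites (GATATC) start at positions 8, 63, 217, 226.
EcoRV cuts after base 3 of each site, so after positions 10, 65, 219, 228.
NcoI sites (CCATGG) start at positions 139, 155.
NcoI cuts after the first base of each site, so after positions 139, 155.
Combined cut positions: 10, 65, 139, 155, 219, 228.
Linear molecule, 6 cuts → 7 fragments:
  1–10 → 10 bp
  11–65 → 55 bp
  66–139 → 74 bp
  140–155 → 16 bp
  156–219 → 64 bp
  220–228 → 9 bp
  229–232 → 4 bp
Sorted largest to smallest: 74, 64, 55, 16, 10, 9, 4 bp.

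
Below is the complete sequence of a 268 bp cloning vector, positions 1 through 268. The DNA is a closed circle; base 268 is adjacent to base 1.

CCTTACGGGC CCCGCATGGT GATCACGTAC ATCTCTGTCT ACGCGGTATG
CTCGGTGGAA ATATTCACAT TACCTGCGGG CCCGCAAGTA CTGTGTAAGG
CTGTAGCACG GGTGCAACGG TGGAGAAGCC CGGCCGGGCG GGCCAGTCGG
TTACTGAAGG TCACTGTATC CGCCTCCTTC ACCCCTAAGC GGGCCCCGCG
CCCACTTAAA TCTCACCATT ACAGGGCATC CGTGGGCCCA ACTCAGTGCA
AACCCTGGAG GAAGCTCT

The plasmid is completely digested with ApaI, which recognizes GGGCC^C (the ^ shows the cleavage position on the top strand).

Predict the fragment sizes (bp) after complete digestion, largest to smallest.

ApaI sites (GGGCCC) start at positions 7, 78, 191, 234.
ApaI cuts after base 5 of each site (before the last base), so after positions 11, 82, 195, 238.
Circular molecule, 4 cuts → 4 fragments:
  12–82 → 71 bp
  83–195 → 113 bp
  196–238 → 43 bp
  239–268 then 1–11 → 30 + 11 = 41 bp
Sorted largest to smallest: 113, 71, 43, 41 bp.

113, 71, 43, 41 bp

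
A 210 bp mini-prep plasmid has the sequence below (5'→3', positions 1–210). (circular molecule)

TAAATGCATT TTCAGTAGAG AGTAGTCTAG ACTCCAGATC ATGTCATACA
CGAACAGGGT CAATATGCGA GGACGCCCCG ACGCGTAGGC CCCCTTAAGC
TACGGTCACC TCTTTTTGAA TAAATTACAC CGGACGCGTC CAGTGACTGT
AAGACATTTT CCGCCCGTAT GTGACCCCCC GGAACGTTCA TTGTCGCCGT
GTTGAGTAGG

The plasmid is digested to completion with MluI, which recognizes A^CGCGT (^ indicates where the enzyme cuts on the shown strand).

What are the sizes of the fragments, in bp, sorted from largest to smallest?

157, 53 bp

MluI sites (ACGCGT) start at positions 81, 134.
MluI cuts after the first base of each site, so after positions 81, 134.
Circular molecule, 2 cuts → 2 fragments:
  82–134 → 53 bp
  135–210 then 1–81 → 76 + 81 = 157 bp
Sorted largest to smallest: 157, 53 bp.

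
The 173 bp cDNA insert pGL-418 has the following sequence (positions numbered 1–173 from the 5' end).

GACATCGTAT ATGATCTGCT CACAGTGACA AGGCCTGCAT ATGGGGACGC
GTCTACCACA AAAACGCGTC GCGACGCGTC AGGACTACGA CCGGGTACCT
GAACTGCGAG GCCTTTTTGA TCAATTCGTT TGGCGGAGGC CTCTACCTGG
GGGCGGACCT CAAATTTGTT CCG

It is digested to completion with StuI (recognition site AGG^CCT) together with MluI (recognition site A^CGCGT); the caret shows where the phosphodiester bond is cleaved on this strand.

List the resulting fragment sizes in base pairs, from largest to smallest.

37, 34, 33, 28, 17, 14, 10 bp

StuI sites (AGGCCT) start at positions 31, 109, 137.
StuI cuts after base 3 of each site, so after positions 33, 111, 139.
MluI sites (ACGCGT) start at positions 47, 64, 74.
MluI cuts after the first base of each site, so after positions 47, 64, 74.
Combined cut positions: 33, 47, 64, 74, 111, 139.
Linear molecule, 6 cuts → 7 fragments:
  1–33 → 33 bp
  34–47 → 14 bp
  48–64 → 17 bp
  65–74 → 10 bp
  75–111 → 37 bp
  112–139 → 28 bp
  140–173 → 34 bp
Sorted largest to smallest: 37, 34, 33, 28, 17, 14, 10 bp.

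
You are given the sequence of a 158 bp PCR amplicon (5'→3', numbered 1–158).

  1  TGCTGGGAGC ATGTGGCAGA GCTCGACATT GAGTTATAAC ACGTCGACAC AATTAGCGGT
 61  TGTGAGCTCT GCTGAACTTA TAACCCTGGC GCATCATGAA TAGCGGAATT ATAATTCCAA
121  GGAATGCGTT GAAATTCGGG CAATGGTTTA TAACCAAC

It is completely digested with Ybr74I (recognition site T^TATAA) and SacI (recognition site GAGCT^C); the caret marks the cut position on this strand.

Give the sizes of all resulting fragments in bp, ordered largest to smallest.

Ybr74I sites (TTATAA) start at positions 34, 78, 109, 148.
Ybr74I cuts after the first base of each site, so after positions 34, 78, 109, 148.
SacI sites (GAGCTC) start at positions 19, 64.
SacI cuts after base 5 of each site (before the last base), so after positions 23, 68.
Combined cut positions: 23, 34, 68, 78, 109, 148.
Linear molecule, 6 cuts → 7 fragments:
  1–23 → 23 bp
  24–34 → 11 bp
  35–68 → 34 bp
  69–78 → 10 bp
  79–109 → 31 bp
  110–148 → 39 bp
  149–158 → 10 bp
Sorted largest to smallest: 39, 34, 31, 23, 11, 10, 10 bp.

39, 34, 31, 23, 11, 10, 10 bp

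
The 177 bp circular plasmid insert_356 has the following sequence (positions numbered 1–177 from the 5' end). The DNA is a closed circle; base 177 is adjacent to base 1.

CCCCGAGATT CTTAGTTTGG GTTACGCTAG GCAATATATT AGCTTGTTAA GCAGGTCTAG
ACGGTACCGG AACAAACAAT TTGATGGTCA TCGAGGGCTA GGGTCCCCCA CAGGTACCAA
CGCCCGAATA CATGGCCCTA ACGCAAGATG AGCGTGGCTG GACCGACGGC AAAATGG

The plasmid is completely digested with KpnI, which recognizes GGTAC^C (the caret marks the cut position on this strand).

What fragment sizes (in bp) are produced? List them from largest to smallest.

KpnI sites (GGTACC) start at positions 63, 113.
KpnI cuts after base 5 of each site (before the last base), so after positions 67, 117.
Circular molecule, 2 cuts → 2 fragments:
  68–117 → 50 bp
  118–177 then 1–67 → 60 + 67 = 127 bp
Sorted largest to smallest: 127, 50 bp.

127, 50 bp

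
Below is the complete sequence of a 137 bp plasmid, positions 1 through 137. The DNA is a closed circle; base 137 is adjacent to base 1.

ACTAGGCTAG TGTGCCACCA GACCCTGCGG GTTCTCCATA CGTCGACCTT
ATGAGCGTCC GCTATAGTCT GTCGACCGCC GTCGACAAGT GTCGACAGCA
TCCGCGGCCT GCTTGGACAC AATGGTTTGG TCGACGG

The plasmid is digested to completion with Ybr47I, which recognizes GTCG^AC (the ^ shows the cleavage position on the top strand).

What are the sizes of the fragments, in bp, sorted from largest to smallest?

Ybr47I sites (GTCGAC) start at positions 42, 71, 81, 91, 130.
Ybr47I cuts after base 4 of each site, so after positions 45, 74, 84, 94, 133.
Circular molecule, 5 cuts → 5 fragments:
  46–74 → 29 bp
  75–84 → 10 bp
  85–94 → 10 bp
  95–133 → 39 bp
  134–137 then 1–45 → 4 + 45 = 49 bp
Sorted largest to smallest: 49, 39, 29, 10, 10 bp.

49, 39, 29, 10, 10 bp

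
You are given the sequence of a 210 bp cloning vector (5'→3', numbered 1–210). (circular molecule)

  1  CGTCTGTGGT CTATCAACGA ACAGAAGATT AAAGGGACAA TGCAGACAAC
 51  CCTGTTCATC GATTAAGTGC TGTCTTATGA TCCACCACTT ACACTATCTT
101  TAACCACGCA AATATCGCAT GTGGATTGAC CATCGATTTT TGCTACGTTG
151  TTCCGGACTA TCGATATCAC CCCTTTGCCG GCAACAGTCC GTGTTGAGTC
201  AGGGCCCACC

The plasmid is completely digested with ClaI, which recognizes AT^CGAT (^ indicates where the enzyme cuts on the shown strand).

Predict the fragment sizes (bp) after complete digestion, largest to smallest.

ClaI sites (ATCGAT) start at positions 58, 132, 160.
ClaI cuts after base 2 of each site, so after positions 59, 133, 161.
Circular molecule, 3 cuts → 3 fragments:
  60–133 → 74 bp
  134–161 → 28 bp
  162–210 then 1–59 → 49 + 59 = 108 bp
Sorted largest to smallest: 108, 74, 28 bp.

108, 74, 28 bp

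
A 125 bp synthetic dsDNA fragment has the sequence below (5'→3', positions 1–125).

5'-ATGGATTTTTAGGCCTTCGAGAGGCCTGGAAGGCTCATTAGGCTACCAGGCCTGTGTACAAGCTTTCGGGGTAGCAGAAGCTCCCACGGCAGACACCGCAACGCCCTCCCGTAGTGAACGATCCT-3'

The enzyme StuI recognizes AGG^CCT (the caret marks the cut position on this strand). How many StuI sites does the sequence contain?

3

AGGCCT occurs starting at positions 11, 22, 48.
StuI cuts at 3 sites.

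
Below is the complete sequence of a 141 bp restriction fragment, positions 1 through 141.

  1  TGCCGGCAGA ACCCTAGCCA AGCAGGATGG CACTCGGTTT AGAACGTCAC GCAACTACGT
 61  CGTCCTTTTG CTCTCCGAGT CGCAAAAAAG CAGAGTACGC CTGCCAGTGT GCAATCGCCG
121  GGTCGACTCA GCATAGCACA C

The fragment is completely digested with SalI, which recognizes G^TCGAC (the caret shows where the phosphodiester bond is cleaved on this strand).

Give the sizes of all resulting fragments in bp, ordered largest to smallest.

122, 19 bp

The SalI site (GTCGAC) starts at position 122.
SalI cuts after the first base of each site, so after position 122.
Linear molecule, 1 cut → 2 fragments:
  1–122 → 122 bp
  123–141 → 19 bp
Sorted largest to smallest: 122, 19 bp.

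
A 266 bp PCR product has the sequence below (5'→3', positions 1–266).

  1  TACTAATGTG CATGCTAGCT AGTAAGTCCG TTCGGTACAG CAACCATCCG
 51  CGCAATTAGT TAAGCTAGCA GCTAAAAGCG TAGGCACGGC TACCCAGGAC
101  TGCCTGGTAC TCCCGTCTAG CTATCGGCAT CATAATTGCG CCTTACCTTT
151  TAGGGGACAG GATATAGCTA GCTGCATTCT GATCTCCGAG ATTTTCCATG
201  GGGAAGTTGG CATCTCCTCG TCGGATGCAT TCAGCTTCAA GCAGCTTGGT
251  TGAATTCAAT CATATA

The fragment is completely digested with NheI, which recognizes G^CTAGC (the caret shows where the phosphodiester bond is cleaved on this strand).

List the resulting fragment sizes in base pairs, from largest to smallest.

103, 99, 50, 14 bp

NheI sites (GCTAGC) start at positions 14, 64, 167.
NheI cuts after the first base of each site, so after positions 14, 64, 167.
Linear molecule, 3 cuts → 4 fragments:
  1–14 → 14 bp
  15–64 → 50 bp
  65–167 → 103 bp
  168–266 → 99 bp
Sorted largest to smallest: 103, 99, 50, 14 bp.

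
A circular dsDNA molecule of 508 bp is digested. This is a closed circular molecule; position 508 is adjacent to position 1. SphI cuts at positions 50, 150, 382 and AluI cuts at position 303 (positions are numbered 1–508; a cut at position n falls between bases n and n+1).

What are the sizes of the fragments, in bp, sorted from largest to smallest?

176, 153, 100, 79 bp

Combined cut positions (sorted): 50, 150, 303, 382.
Circular molecule, 4 cuts → 4 fragments:
  150 − 50 = 100 bp
  303 − 150 = 153 bp
  382 − 303 = 79 bp
  wrap: 508 − 382 + 50 = 176 bp
Sorted largest to smallest: 176, 153, 100, 79 bp.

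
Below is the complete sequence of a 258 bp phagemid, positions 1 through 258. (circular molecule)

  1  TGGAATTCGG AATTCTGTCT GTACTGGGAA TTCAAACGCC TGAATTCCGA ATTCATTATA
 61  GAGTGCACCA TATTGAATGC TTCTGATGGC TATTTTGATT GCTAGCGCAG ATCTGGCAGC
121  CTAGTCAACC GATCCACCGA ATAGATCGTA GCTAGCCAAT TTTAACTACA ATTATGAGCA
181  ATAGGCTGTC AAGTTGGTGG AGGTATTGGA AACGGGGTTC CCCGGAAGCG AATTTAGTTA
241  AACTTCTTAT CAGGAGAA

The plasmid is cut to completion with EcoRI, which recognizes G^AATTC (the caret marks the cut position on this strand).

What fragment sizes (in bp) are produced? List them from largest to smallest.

212, 18, 14, 7, 7 bp

EcoRI sites (GAATTC) start at positions 3, 10, 28, 42, 49.
EcoRI cuts after the first base of each site, so after positions 3, 10, 28, 42, 49.
Circular molecule, 5 cuts → 5 fragments:
  4–10 → 7 bp
  11–28 → 18 bp
  29–42 → 14 bp
  43–49 → 7 bp
  50–258 then 1–3 → 209 + 3 = 212 bp
Sorted largest to smallest: 212, 18, 14, 7, 7 bp.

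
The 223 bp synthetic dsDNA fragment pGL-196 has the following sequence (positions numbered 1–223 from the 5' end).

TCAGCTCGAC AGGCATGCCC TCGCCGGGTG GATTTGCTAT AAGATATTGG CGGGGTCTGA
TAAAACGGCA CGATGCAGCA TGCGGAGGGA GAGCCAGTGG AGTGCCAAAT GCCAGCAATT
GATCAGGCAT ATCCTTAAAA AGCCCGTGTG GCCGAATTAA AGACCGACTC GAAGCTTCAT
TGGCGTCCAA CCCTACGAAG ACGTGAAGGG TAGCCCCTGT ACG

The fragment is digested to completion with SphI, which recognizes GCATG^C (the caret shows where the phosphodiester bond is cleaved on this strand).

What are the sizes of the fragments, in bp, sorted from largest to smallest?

141, 65, 17 bp

SphI sites (GCATGC) start at positions 13, 78.
SphI cuts after base 5 of each site (before the last base), so after positions 17, 82.
Linear molecule, 2 cuts → 3 fragments:
  1–17 → 17 bp
  18–82 → 65 bp
  83–223 → 141 bp
Sorted largest to smallest: 141, 65, 17 bp.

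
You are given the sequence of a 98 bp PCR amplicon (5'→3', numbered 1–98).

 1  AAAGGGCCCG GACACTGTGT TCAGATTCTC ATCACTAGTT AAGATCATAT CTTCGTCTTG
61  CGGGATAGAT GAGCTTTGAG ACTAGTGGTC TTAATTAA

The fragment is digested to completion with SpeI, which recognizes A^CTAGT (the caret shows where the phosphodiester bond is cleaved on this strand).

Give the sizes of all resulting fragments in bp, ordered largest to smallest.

47, 34, 17 bp

SpeI sites (ACTAGT) start at positions 34, 81.
SpeI cuts after the first base of each site, so after positions 34, 81.
Linear molecule, 2 cuts → 3 fragments:
  1–34 → 34 bp
  35–81 → 47 bp
  82–98 → 17 bp
Sorted largest to smallest: 47, 34, 17 bp.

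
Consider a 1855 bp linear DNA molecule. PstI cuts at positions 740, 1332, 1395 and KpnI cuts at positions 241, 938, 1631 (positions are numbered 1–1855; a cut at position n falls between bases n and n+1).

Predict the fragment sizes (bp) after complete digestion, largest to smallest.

499, 394, 241, 236, 224, 198, 63 bp

Combined cut positions (sorted): 241, 740, 938, 1332, 1395, 1631.
Linear molecule, 6 cuts → 7 fragments:
  241 − 0 = 241 bp
  740 − 241 = 499 bp
  938 − 740 = 198 bp
  1332 − 938 = 394 bp
  1395 − 1332 = 63 bp
  1631 − 1395 = 236 bp
  1855 − 1631 = 224 bp
Sorted largest to smallest: 499, 394, 241, 236, 224, 198, 63 bp.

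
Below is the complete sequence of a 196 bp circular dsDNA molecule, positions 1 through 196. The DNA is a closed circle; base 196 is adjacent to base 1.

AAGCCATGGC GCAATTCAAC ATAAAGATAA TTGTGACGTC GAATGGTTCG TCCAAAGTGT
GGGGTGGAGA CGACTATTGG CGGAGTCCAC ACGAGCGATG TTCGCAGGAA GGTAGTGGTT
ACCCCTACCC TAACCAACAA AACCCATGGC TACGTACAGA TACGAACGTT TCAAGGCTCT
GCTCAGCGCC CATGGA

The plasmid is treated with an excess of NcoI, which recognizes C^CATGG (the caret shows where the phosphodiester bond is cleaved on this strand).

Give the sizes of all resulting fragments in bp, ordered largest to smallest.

NcoI sites (CCATGG) start at positions 4, 144, 190.
NcoI cuts after the first base of each site, so after positions 4, 144, 190.
Circular molecule, 3 cuts → 3 fragments:
  5–144 → 140 bp
  145–190 → 46 bp
  191–196 then 1–4 → 6 + 4 = 10 bp
Sorted largest to smallest: 140, 46, 10 bp.

140, 46, 10 bp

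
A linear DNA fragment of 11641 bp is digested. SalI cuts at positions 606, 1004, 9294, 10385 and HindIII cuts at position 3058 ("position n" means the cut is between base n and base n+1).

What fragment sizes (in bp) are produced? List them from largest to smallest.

6236, 2054, 1256, 1091, 606, 398 bp

Combined cut positions (sorted): 606, 1004, 3058, 9294, 10385.
Linear molecule, 5 cuts → 6 fragments:
  606 − 0 = 606 bp
  1004 − 606 = 398 bp
  3058 − 1004 = 2054 bp
  9294 − 3058 = 6236 bp
  10385 − 9294 = 1091 bp
  11641 − 10385 = 1256 bp
Sorted largest to smallest: 6236, 2054, 1256, 1091, 606, 398 bp.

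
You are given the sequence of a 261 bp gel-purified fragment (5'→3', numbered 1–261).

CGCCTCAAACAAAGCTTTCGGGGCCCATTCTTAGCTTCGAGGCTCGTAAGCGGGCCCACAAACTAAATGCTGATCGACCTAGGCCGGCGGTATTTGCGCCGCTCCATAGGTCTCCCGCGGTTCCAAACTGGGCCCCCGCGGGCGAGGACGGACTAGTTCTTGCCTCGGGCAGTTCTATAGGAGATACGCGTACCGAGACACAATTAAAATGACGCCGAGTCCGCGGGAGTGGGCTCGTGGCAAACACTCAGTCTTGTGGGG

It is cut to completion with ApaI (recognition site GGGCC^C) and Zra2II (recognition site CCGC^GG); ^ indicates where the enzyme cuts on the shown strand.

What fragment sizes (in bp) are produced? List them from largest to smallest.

ApaI sites (GGGCCC) start at positions 21, 52, 130.
ApaI cuts after base 5 of each site (before the last base), so after positions 25, 56, 134.
Zra2II sites (CCGCGG) start at positions 115, 136, 221.
Zra2II cuts after base 4 of each site, so after positions 118, 139, 224.
Combined cut positions: 25, 56, 118, 134, 139, 224.
Linear molecule, 6 cuts → 7 fragments:
  1–25 → 25 bp
  26–56 → 31 bp
  57–118 → 62 bp
  119–134 → 16 bp
  135–139 → 5 bp
  140–224 → 85 bp
  225–261 → 37 bp
Sorted largest to smallest: 85, 62, 37, 31, 25, 16, 5 bp.

85, 62, 37, 31, 25, 16, 5 bp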